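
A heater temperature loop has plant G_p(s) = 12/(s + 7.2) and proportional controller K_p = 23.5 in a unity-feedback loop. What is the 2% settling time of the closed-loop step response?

Closed-loop transfer function: T(s) = K_p·G_p(s)/(1 + K_p·G_p(s)) = 282/(s + 7.2 + 282) = 282/(s + 289.2).
Time constant τ = 1/289.2 = 0.003458 s, so the 2% settling time is about 4τ = 0.0138 s.

T_s ≈ 0.0138 s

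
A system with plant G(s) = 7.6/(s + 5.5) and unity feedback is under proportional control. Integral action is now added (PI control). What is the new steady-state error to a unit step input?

0

Adding integral action puts a pole at s = 0 in the forward path, raising the system type to 1; a type-1 loop has zero steady-state error to a step.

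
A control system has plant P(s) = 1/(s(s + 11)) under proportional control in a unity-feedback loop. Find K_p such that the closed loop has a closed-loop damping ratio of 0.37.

Closed-loop characteristic equation: s² + 11s + K_p·1 = 0.
So ω_n = √(1K_p) and 2ζω_n = 11, giving ζ = 11/(2√(1K_p)).
Setting ζ = 0.37: √(1K_p) = 11/(2·0.37) = 14.86, so K_p = 221/1 = 221.

K_p = 221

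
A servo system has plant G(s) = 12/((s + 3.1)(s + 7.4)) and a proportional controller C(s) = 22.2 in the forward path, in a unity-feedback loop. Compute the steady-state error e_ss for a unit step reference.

0.0793

The loop is type 0. Static position error constant K_pos = C(0)·G(0) = 22.2·0.5231 = 11.61.
Steady-state error to a unit step: e_ss = 1/(1+K_pos) = 1/12.61 = 0.0793.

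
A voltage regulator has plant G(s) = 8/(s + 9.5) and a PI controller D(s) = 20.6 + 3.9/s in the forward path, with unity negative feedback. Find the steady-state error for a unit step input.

0

The open loop D(s)G(s) has a pole at the origin (type 1), so the static position error constant is infinite and e_ss = 1/(1+∞) = 0.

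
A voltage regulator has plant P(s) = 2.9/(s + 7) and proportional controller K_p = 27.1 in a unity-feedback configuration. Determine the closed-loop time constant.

Closed-loop transfer function: T(s) = K_p·P(s)/(1 + K_p·P(s)) = 78.59/(s + 7 + 78.59) = 78.59/(s + 85.59).
Time constant τ = 1/85.59 = 0.0117 s.

τ = 0.0117 s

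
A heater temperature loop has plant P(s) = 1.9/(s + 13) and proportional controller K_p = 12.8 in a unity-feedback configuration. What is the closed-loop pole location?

s = -37.32

Closed-loop transfer function: T(s) = K_p·P(s)/(1 + K_p·P(s)) = 24.32/(s + 13 + 24.32) = 24.32/(s + 37.32).
The closed-loop pole is at s = −37.32.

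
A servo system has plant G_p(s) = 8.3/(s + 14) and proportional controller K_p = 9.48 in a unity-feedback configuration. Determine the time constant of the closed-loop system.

Closed-loop transfer function: T(s) = K_p·G_p(s)/(1 + K_p·G_p(s)) = 78.68/(s + 14 + 78.68) = 78.68/(s + 92.68).
Time constant τ = 1/92.68 = 0.0108 s.

τ = 0.0108 s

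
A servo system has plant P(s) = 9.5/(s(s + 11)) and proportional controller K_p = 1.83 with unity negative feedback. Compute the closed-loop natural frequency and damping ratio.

ω_n = 4.17 rad/s, ζ = 1.32

The closed-loop denominator is s(s+11) + 1.83·9.5 = s² + 11s + 17.39.
So ω_n² = 17.39 ⇒ ω_n = 4.17 rad/s, and ζ = 11/(2ω_n) = 1.32.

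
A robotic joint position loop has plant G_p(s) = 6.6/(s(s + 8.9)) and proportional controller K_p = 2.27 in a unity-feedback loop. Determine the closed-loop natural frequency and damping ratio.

ω_n = 3.87 rad/s, ζ = 1.15

With unity feedback the closed-loop characteristic equation is s² + 8.9s + 2.27·6.6 = s² + 8.9s + 14.98 = 0.
So ω_n² = 14.98 ⇒ ω_n = 3.871 rad/s, and ζ = 8.9/(2ω_n) = 1.15.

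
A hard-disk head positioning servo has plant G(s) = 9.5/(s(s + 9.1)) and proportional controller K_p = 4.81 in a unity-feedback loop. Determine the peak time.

T_p = 0.628 s

The closed-loop denominator s² + 9.1s + 45.69 gives ω_n = √45.69 = 6.76 and ζ = 9.1/(2ω_n) = 0.6731.
Damped frequency ω_d = ω_n√(1−ζ²) = 4.999 rad/s, so peak time T_p = π/ω_d = 0.628 s.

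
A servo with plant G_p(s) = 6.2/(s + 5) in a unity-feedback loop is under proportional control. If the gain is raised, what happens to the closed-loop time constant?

The closed-loop bandwidth 5+K_p·6.2 grows with K_p, so τ shrinks.

decrease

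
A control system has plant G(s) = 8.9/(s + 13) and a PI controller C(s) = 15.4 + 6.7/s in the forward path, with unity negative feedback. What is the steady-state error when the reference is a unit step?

The open loop C(s)G(s) has a pole at the origin (type 1), so the static position error constant is infinite and e_ss = 1/(1+∞) = 0.

0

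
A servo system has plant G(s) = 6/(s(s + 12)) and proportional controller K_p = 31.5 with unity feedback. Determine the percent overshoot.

Closed-loop characteristic equation: s² + 12s + 189 = 0, so ω_n = 13.75 rad/s and ζ = 12/(2·13.75) = 0.4364.
%OS = 100·exp(−πζ/√(1−ζ²)) = 100·exp(−π·0.4364/√0.8095) = 21.8%.

21.8%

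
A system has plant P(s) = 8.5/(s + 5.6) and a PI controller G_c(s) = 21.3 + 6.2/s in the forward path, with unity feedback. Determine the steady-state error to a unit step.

The open loop G_c(s)P(s) has a pole at the origin (type 1), so the static position error constant is infinite and e_ss = 1/(1+∞) = 0.

0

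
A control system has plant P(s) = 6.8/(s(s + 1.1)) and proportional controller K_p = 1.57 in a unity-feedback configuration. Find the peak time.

T_p = 0.975 s

Closed-loop characteristic equation: s² + 1.1s + 10.68 = 0, so ω_n = 3.267 rad/s and ζ = 1.1/(2·3.267) = 0.1683.
Damped frequency ω_d = ω_n√(1−ζ²) = 3.221 rad/s, so peak time T_p = π/ω_d = 0.975 s.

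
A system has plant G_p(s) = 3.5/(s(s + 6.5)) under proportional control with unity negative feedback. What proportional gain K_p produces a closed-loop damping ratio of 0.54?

Closed-loop characteristic equation: s² + 6.5s + K_p·3.5 = 0.
So ω_n = √(3.5K_p) and 2ζω_n = 6.5, giving ζ = 6.5/(2√(3.5K_p)).
Setting ζ = 0.54: √(3.5K_p) = 6.5/(2·0.54) = 6.019, so K_p = 36.22/3.5 = 10.3.

K_p = 10.3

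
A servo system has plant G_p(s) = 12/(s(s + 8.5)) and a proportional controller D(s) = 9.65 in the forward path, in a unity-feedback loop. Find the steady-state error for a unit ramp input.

0.0734

The loop has one pole at the origin (type 1). Velocity error constant K_v = lim_{s→0} s·D(s)G_p(s) = 9.65·12/8.5 = 13.62.
Steady-state error to a unit ramp: e_ss = 1/K_v = 0.0734.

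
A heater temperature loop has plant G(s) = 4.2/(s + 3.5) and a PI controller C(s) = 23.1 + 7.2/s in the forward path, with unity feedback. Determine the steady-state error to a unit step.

0

The open loop C(s)G(s) has a pole at the origin (type 1), so the static position error constant is infinite and e_ss = 1/(1+∞) = 0.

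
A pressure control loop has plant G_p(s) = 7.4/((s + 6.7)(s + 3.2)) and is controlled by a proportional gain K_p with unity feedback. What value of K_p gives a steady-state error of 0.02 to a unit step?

Steady-state error for a unit step on this type-0 loop is 1/(1 + K_p·G_p(0)).
G_p(0) = 0.3451. Require 1/(1 + K_p·0.3451) = 0.02, so 1 + 0.3451·K_p = 50.
K_p = (50 − 1)/0.3451 = 142.

K_p = 142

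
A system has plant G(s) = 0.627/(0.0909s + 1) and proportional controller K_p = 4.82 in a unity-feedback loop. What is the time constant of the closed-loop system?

Closed loop: T(s) = K_p·G/(1+K_p·G) = 3.022/(0.0909s + 1 + 3.022), with pole at s = −(1 + 3.022)/0.0909 = −44.25.
Closed-loop time constant τ = 1/44.25 = 0.0226 s.

τ = 0.0226 s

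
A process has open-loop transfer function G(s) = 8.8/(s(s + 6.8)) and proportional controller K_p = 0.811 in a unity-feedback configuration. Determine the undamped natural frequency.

ω_n = 2.67 rad/s

The closed-loop denominator is s(s+6.8) + 0.811·8.8 = s² + 6.8s + 7.137.
Matching s² + 2ζω_n s + ω_n²: ω_n = √7.137 = 2.671 rad/s and 2ζω_n = 6.8, so ζ = 6.8/(2·2.671) = 1.27.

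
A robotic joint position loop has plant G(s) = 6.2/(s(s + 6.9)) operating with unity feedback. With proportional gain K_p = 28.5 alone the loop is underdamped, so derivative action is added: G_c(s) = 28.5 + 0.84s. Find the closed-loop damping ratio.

Forward path: (28.5 + 0.84s)·6.2/(s(s+6.9)). The closed-loop characteristic equation is s² + (6.9 + 6.2·0.84)s + 6.2·28.5 = 0.
That is s² + 12.11s + 176.7 = 0, so ω_n = 13.29 rad/s and ζ = 12.11/(2·13.29) = 0.4554.

ζ = 0.455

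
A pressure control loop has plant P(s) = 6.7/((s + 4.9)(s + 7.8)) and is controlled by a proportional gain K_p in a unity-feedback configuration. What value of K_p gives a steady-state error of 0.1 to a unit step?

Steady-state error for a unit step on this type-0 loop is 1/(1 + K_p·P(0)).
P(0) = 0.1753. Require 1/(1 + K_p·0.1753) = 0.1, so 1 + 0.1753·K_p = 10.
K_p = (10 − 1)/0.1753 = 51.3.

K_p = 51.3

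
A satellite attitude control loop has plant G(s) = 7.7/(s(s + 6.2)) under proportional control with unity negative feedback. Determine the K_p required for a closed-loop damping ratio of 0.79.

Closed-loop characteristic equation: s² + 6.2s + K_p·7.7 = 0.
So ω_n = √(7.7K_p) and 2ζω_n = 6.2, giving ζ = 6.2/(2√(7.7K_p)).
Setting ζ = 0.79: √(7.7K_p) = 6.2/(2·0.79) = 3.924, so K_p = 15.4/7.7 = 2.

K_p = 2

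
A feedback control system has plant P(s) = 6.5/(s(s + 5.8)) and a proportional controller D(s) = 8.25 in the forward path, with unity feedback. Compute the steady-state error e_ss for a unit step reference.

The open loop D(s)P(s) has a pole at the origin (type 1), so the static position error constant is infinite and e_ss = 1/(1+∞) = 0.

0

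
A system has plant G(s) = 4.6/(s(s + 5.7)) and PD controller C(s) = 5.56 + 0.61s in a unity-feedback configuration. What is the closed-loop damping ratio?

Forward path: (5.56 + 0.61s)·4.6/(s(s+5.7)). The closed-loop characteristic equation is s² + (5.7 + 4.6·0.61)s + 4.6·5.56 = 0.
That is s² + 8.506s + 25.58 = 0, so ω_n = 5.057 rad/s and ζ = 8.506/(2·5.057) = 0.841.

ζ = 0.841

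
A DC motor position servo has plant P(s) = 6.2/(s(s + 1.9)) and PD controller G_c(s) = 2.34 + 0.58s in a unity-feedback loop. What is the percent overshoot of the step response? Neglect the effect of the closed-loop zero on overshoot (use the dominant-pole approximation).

3.79%

Forward path: (2.34 + 0.58s)·6.2/(s(s+1.9)). The closed-loop characteristic equation is s² + (1.9 + 6.2·0.58)s + 6.2·2.34 = 0.
That is s² + 5.496s + 14.51 = 0, so ω_n = 3.809 rad/s and ζ = 5.496/(2·3.809) = 0.7215.
%OS = 100·exp(−πζ/√(1−ζ²)) = 3.79%.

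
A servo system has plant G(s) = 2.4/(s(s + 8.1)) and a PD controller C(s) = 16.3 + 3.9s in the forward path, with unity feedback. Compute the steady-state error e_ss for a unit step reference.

The open loop C(s)G(s) has a pole at the origin (type 1), so the static position error constant is infinite and e_ss = 1/(1+∞) = 0.

0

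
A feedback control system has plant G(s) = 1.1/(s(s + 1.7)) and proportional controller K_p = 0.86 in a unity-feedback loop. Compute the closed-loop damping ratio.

ζ = 0.874

1 + K_p·G(s) = 0 gives s² + 1.7s + 0.946 = 0.
Matching s² + 2ζω_n s + ω_n²: ω_n = √0.946 = 0.9726 rad/s and 2ζω_n = 1.7, so ζ = 1.7/(2·0.9726) = 0.874.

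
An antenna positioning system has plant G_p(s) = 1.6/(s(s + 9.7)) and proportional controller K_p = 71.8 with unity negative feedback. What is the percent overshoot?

20.3%

Closed-loop characteristic equation: s² + 9.7s + 114.9 = 0, so ω_n = 10.72 rad/s and ζ = 9.7/(2·10.72) = 0.4525.
%OS = 100·exp(−πζ/√(1−ζ²)) = 100·exp(−π·0.4525/√0.7952) = 20.3%.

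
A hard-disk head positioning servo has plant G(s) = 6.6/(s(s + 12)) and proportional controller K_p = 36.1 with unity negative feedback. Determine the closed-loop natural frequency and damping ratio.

ω_n = 15.4 rad/s, ζ = 0.389

With unity feedback the closed-loop characteristic equation is s² + 12s + 36.1·6.6 = s² + 12s + 238.3 = 0.
Matching s² + 2ζω_n s + ω_n²: ω_n = √238.3 = 15.44 rad/s and 2ζω_n = 12, so ζ = 12/(2·15.44) = 0.389.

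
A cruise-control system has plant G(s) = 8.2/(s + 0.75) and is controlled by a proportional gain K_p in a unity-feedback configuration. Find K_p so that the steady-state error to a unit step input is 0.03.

Steady-state error for a unit step on this type-0 loop is 1/(1 + K_p·G(0)).
G(0) = 10.93. Require 1/(1 + K_p·10.93) = 0.03, so 1 + 10.93·K_p = 33.33.
K_p = (33.33 − 1)/10.93 = 2.96.

K_p = 2.96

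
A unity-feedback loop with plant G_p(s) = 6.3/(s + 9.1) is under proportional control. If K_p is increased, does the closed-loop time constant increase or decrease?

decrease

Closed-loop pole is at s = −(9.1+K_p·6.3); larger K_p moves it further left, so τ = 1/(9.1+K_p·6.3) decreases.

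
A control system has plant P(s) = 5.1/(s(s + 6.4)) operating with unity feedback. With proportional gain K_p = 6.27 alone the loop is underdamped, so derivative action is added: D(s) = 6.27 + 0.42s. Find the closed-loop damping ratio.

Forward path: (6.27 + 0.42s)·5.1/(s(s+6.4)). The closed-loop characteristic equation is s² + (6.4 + 5.1·0.42)s + 5.1·6.27 = 0.
That is s² + 8.542s + 31.98 = 0, so ω_n = 5.655 rad/s and ζ = 8.542/(2·5.655) = 0.7553.

ζ = 0.755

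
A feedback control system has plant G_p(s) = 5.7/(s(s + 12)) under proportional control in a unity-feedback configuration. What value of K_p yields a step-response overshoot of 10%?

From %OS = 100·exp(−πζ/√(1−ζ²)) = 10%, ζ = −ln(0.1)/√(π²+ln²(0.1)) = 0.5912.
Characteristic equation s² + 12s + 5.7K_p = 0 gives ζ = 12/(2√(5.7K_p)).
Setting ζ = 0.5912: √(5.7K_p) = 12/(2·0.5912) = 10.15, so K_p = 103/5.7 = 18.1.

K_p = 18.1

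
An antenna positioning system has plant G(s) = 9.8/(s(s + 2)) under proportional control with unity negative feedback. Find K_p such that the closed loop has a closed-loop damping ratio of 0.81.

Closed-loop characteristic equation: s² + 2s + K_p·9.8 = 0.
So ω_n = √(9.8K_p) and 2ζω_n = 2, giving ζ = 2/(2√(9.8K_p)).
Setting ζ = 0.81: √(9.8K_p) = 2/(2·0.81) = 1.235, so K_p = 1.524/9.8 = 0.156.

K_p = 0.156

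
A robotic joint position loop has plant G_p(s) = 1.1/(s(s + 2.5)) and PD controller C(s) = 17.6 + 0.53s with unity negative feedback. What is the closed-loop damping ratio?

ζ = 0.35

Forward path: (17.6 + 0.53s)·1.1/(s(s+2.5)). The closed-loop characteristic equation is s² + (2.5 + 1.1·0.53)s + 1.1·17.6 = 0.
That is s² + 3.083s + 19.36 = 0, so ω_n = 4.4 rad/s and ζ = 3.083/(2·4.4) = 0.3503.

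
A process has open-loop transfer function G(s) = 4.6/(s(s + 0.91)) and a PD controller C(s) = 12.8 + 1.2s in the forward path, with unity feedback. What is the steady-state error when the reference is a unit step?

0

The open loop C(s)G(s) has a pole at the origin (type 1), so the static position error constant is infinite and e_ss = 1/(1+∞) = 0.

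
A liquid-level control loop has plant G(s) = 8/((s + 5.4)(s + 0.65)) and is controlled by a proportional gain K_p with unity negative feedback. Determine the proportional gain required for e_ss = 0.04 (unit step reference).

The loop is type 0, so e_ss(step) = 1/(1 + K_pos) with K_pos = K_p·G(0).
G(0) = 2.279. Require 1/(1 + K_p·2.279) = 0.04, so 1 + 2.279·K_p = 25.
K_p = (25 − 1)/2.279 = 10.5.

K_p = 10.5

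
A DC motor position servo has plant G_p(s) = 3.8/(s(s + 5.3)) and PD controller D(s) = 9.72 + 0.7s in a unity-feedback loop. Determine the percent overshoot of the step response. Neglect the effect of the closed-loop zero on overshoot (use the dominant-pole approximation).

6.57%

Forward path: (9.72 + 0.7s)·3.8/(s(s+5.3)). The closed-loop characteristic equation is s² + (5.3 + 3.8·0.7)s + 3.8·9.72 = 0.
That is s² + 7.96s + 36.94 = 0, so ω_n = 6.077 rad/s and ζ = 7.96/(2·6.077) = 0.6549.
%OS = 100·exp(−πζ/√(1−ζ²)) = 6.57%.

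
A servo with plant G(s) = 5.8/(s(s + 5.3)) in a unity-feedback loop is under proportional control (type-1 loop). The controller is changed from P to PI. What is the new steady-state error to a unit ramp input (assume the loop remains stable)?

The integrator raises the loop to type 2, so K_v → ∞ and e_ss to a ramp is zero.

0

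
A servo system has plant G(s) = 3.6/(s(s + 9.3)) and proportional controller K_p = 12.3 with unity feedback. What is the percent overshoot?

Closed-loop characteristic equation: s² + 9.3s + 44.28 = 0, so ω_n = 6.654 rad/s and ζ = 9.3/(2·6.654) = 0.6988.
%OS = 100·exp(−πζ/√(1−ζ²)) = 100·exp(−π·0.6988/√0.5117) = 4.65%.

4.65%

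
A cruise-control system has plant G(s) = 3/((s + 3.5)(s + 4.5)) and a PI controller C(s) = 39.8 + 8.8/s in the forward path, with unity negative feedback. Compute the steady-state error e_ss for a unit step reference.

0

The open loop C(s)G(s) has a pole at the origin (type 1), so the static position error constant is infinite and e_ss = 1/(1+∞) = 0.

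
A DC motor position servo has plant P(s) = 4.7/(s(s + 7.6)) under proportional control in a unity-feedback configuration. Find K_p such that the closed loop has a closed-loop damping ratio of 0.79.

Closed-loop characteristic equation: s² + 7.6s + K_p·4.7 = 0.
So ω_n = √(4.7K_p) and 2ζω_n = 7.6, giving ζ = 7.6/(2√(4.7K_p)).
Setting ζ = 0.79: √(4.7K_p) = 7.6/(2·0.79) = 4.81, so K_p = 23.14/4.7 = 4.92.

K_p = 4.92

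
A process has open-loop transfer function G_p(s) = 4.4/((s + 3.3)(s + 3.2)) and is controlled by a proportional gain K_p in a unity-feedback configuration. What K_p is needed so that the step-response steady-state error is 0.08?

The loop is type 0, so e_ss(step) = 1/(1 + K_pos) with K_pos = K_p·G_p(0).
G_p(0) = 0.4167. Require 1/(1 + K_p·0.4167) = 0.08, so 1 + 0.4167·K_p = 12.5.
K_p = (12.5 − 1)/0.4167 = 27.6.

K_p = 27.6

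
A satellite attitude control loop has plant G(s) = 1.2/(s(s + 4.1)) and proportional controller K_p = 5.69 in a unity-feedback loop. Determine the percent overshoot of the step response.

The closed-loop denominator s² + 4.1s + 6.828 gives ω_n = √6.828 = 2.613 and ζ = 4.1/(2ω_n) = 0.7845.
%OS = 100·exp(−πζ/√(1−ζ²)) = 100·exp(−π·0.7845/√0.3845) = 1.88%.

1.88%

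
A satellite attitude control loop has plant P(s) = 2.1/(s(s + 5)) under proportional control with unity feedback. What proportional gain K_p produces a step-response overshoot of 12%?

From %OS = 100·exp(−πζ/√(1−ζ²)) = 12%, ζ = −ln(0.12)/√(π²+ln²(0.12)) = 0.5594.
Characteristic equation s² + 5s + 2.1K_p = 0 gives ζ = 5/(2√(2.1K_p)).
Setting ζ = 0.5594: √(2.1K_p) = 5/(2·0.5594) = 4.469, so K_p = 19.97/2.1 = 9.51.

K_p = 9.51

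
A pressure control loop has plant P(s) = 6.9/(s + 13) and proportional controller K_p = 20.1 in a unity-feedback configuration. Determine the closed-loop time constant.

Closed-loop transfer function: T(s) = K_p·P(s)/(1 + K_p·P(s)) = 138.7/(s + 13 + 138.7) = 138.7/(s + 151.7).
Time constant τ = 1/151.7 = 0.00659 s.

τ = 0.00659 s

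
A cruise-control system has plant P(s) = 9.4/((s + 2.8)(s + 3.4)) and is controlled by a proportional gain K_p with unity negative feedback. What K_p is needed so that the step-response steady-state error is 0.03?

The loop is type 0, so e_ss(step) = 1/(1 + K_pos) with K_pos = K_p·P(0).
P(0) = 0.9874. Require 1/(1 + K_p·0.9874) = 0.03, so 1 + 0.9874·K_p = 33.33.
K_p = (33.33 − 1)/0.9874 = 32.7.

K_p = 32.7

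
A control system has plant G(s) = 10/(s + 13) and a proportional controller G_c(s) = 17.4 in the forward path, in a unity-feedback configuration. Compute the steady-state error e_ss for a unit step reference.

The loop is type 0. Static position error constant K_pos = G_c(0)·G(0) = 17.4·0.7692 = 13.38.
Steady-state error to a unit step: e_ss = 1/(1+K_pos) = 1/14.38 = 0.0695.

0.0695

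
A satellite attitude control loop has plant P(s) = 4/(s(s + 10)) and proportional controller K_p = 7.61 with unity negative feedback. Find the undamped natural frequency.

The closed-loop denominator is s(s+10) + 7.61·4 = s² + 10s + 30.44.
Matching s² + 2ζω_n s + ω_n²: ω_n = √30.44 = 5.517 rad/s and 2ζω_n = 10, so ζ = 10/(2·5.517) = 0.906.

ω_n = 5.52 rad/s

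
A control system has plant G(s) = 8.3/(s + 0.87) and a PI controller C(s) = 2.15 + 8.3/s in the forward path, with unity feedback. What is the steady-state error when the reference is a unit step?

The open loop C(s)G(s) has a pole at the origin (type 1), so the static position error constant is infinite and e_ss = 1/(1+∞) = 0.

0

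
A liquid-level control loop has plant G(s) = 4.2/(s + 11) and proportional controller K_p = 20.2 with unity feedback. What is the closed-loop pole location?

s = -95.84

Closed-loop transfer function: T(s) = K_p·G(s)/(1 + K_p·G(s)) = 84.84/(s + 11 + 84.84) = 84.84/(s + 95.84).
The closed-loop pole is at s = −95.84.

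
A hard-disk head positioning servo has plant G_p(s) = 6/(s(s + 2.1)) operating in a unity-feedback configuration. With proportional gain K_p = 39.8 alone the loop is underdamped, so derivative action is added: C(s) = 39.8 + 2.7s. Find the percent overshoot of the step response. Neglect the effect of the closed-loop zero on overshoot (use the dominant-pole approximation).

9.94%

Forward path: (39.8 + 2.7s)·6/(s(s+2.1)). The closed-loop characteristic equation is s² + (2.1 + 6·2.7)s + 6·39.8 = 0.
That is s² + 18.3s + 238.8 = 0, so ω_n = 15.45 rad/s and ζ = 18.3/(2·15.45) = 0.5921.
%OS = 100·exp(−πζ/√(1−ζ²)) = 9.94%.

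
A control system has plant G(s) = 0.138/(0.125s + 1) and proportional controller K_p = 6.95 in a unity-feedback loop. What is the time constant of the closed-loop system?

τ = 0.0638 s

Closed loop: T(s) = K_p·G/(1+K_p·G) = 0.9591/(0.125s + 1 + 0.9591), with pole at s = −(1 + 0.9591)/0.125 = −15.67.
Closed-loop time constant τ = 1/15.67 = 0.0638 s.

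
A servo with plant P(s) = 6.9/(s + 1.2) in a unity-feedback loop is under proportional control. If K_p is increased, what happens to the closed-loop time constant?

decrease

The closed-loop bandwidth 1.2+K_p·6.9 grows with K_p, so τ shrinks.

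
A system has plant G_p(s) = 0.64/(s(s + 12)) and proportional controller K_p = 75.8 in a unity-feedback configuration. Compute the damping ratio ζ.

1 + K_p·G_p(s) = 0 gives s² + 12s + 48.51 = 0.
Matching s² + 2ζω_n s + ω_n²: ω_n = √48.51 = 6.965 rad/s and 2ζω_n = 12, so ζ = 12/(2·6.965) = 0.861.

ζ = 0.861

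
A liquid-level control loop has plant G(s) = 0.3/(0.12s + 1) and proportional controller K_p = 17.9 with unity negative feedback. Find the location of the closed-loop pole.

Closed loop: T(s) = K_p·G/(1+K_p·G) = 5.37/(0.12s + 1 + 5.37), with pole at s = −(1 + 5.37)/0.12 = −53.08.

s = -53.08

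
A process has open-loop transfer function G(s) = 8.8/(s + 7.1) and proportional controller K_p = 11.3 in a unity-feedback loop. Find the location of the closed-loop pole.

s = -106.5

Closed-loop transfer function: T(s) = K_p·G(s)/(1 + K_p·G(s)) = 99.44/(s + 7.1 + 99.44) = 99.44/(s + 106.5).
The closed-loop pole is at s = −106.5.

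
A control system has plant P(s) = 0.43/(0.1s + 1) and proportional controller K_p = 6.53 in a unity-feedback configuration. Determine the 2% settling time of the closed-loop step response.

Closed loop: T(s) = K_p·P/(1+K_p·P) = 2.808/(0.1s + 1 + 2.808), with pole at s = −(1 + 2.808)/0.1 = −38.08.
τ = 1/38.08 = 0.02626 s, so 2% settling time ≈ 4τ = 0.105 s.

T_s ≈ 0.105 s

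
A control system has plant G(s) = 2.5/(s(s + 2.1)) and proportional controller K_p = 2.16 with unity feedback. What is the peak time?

T_p = 1.52 s

Closed-loop characteristic equation: s² + 2.1s + 5.4 = 0, so ω_n = 2.324 rad/s and ζ = 2.1/(2·2.324) = 0.4518.
Damped frequency ω_d = ω_n√(1−ζ²) = 2.073 rad/s, so peak time T_p = π/ω_d = 1.52 s.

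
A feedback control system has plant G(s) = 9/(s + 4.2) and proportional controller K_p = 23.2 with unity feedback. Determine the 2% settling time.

Closed-loop transfer function: T(s) = K_p·G(s)/(1 + K_p·G(s)) = 208.8/(s + 4.2 + 208.8) = 208.8/(s + 213).
Time constant τ = 1/213 = 0.004695 s, so the 2% settling time is about 4τ = 0.0188 s.

T_s ≈ 0.0188 s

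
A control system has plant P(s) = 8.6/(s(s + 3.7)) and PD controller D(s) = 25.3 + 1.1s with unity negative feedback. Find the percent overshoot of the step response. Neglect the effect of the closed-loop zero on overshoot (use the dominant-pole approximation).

20.9%

Forward path: (25.3 + 1.1s)·8.6/(s(s+3.7)). The closed-loop characteristic equation is s² + (3.7 + 8.6·1.1)s + 8.6·25.3 = 0.
That is s² + 13.16s + 217.6 = 0, so ω_n = 14.75 rad/s and ζ = 13.16/(2·14.75) = 0.4461.
%OS = 100·exp(−πζ/√(1−ζ²)) = 20.9%.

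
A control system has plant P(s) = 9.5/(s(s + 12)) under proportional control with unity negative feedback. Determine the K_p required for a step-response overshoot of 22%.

From %OS = 100·exp(−πζ/√(1−ζ²)) = 22%, ζ = −ln(0.22)/√(π²+ln²(0.22)) = 0.4342.
Characteristic equation s² + 12s + 9.5K_p = 0 gives ζ = 12/(2√(9.5K_p)).
Setting ζ = 0.4342: √(9.5K_p) = 12/(2·0.4342) = 13.82, so K_p = 191/9.5 = 20.1.

K_p = 20.1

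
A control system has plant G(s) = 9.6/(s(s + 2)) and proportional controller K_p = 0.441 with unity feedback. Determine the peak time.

The closed-loop denominator s² + 2s + 4.234 gives ω_n = √4.234 = 2.058 and ζ = 2/(2ω_n) = 0.486.
Damped frequency ω_d = ω_n√(1−ζ²) = 1.798 rad/s, so peak time T_p = π/ω_d = 1.75 s.

T_p = 1.75 s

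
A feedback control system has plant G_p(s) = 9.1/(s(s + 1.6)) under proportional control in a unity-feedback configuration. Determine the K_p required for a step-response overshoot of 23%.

K_p = 0.392

From %OS = 100·exp(−πζ/√(1−ζ²)) = 23%, ζ = −ln(0.23)/√(π²+ln²(0.23)) = 0.4237.
Characteristic equation s² + 1.6s + 9.1K_p = 0 gives ζ = 1.6/(2√(9.1K_p)).
Setting ζ = 0.4237: √(9.1K_p) = 1.6/(2·0.4237) = 1.888, so K_p = 3.564/9.1 = 0.392.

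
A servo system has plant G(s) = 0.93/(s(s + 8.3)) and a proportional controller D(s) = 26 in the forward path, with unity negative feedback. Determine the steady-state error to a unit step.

0

The open loop D(s)G(s) has a pole at the origin (type 1), so the static position error constant is infinite and e_ss = 1/(1+∞) = 0.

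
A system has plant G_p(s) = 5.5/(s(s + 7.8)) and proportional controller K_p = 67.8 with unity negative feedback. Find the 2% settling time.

T_s ≈ 1.03 s

From 1 + K_pG_p(s) = 0: s² + 7.8s + 372.9 = 0 ⇒ ω_n = 19.31, ζ = 0.202.
2% settling time T_s ≈ 4/(ζω_n) = 4/3.9 = 1.03 s.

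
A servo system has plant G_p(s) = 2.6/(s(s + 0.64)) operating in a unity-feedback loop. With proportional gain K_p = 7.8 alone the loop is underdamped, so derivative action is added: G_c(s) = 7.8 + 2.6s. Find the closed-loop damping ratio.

ζ = 0.822

Forward path: (7.8 + 2.6s)·2.6/(s(s+0.64)). The closed-loop characteristic equation is s² + (0.64 + 2.6·2.6)s + 2.6·7.8 = 0.
That is s² + 7.4s + 20.28 = 0, so ω_n = 4.503 rad/s and ζ = 7.4/(2·4.503) = 0.8216.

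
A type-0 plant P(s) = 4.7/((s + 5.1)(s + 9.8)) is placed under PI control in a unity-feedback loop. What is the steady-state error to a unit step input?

0

The PI controller's integrator makes the forward path type 1, so e_ss to a step is zero.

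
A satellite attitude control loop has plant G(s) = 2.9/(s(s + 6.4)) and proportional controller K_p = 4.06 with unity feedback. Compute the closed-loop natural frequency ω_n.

The closed-loop denominator is s(s+6.4) + 4.06·2.9 = s² + 6.4s + 11.77.
Matching s² + 2ζω_n s + ω_n²: ω_n = √11.77 = 3.431 rad/s and 2ζω_n = 6.4, so ζ = 6.4/(2·3.431) = 0.933.

ω_n = 3.43 rad/s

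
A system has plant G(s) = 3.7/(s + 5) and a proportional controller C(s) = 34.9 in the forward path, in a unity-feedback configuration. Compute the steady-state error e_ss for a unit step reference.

The loop is type 0. Static position error constant K_pos = C(0)·G(0) = 34.9·0.74 = 25.83.
Steady-state error to a unit step: e_ss = 1/(1+K_pos) = 1/26.83 = 0.0373.

0.0373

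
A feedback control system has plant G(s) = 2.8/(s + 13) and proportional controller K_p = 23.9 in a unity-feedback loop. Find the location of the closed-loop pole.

Closed-loop transfer function: T(s) = K_p·G(s)/(1 + K_p·G(s)) = 66.92/(s + 13 + 66.92) = 66.92/(s + 79.92).
The closed-loop pole is at s = −79.92.

s = -79.92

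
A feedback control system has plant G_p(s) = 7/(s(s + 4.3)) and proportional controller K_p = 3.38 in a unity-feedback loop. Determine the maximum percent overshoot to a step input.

From 1 + K_pG_p(s) = 0: s² + 4.3s + 23.66 = 0 ⇒ ω_n = 4.864, ζ = 0.442.
%OS = 100·exp(−πζ/√(1−ζ²)) = 100·exp(−π·0.442/√0.8046) = 21.3%.

21.3%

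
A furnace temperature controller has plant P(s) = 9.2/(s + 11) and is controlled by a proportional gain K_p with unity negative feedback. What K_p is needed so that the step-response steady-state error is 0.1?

Steady-state error for a unit step on this type-0 loop is 1/(1 + K_p·P(0)).
P(0) = 0.8364. Require 1/(1 + K_p·0.8364) = 0.1, so 1 + 0.8364·K_p = 10.
K_p = (10 − 1)/0.8364 = 10.8.

K_p = 10.8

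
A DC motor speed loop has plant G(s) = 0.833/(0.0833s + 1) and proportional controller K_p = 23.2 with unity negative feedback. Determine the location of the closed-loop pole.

Closed loop: T(s) = K_p·G/(1+K_p·G) = 19.33/(0.0833s + 1 + 19.33), with pole at s = −(1 + 19.33)/0.0833 = −244.

s = -244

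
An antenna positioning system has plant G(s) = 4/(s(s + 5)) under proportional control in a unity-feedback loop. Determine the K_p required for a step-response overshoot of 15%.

From %OS = 100·exp(−πζ/√(1−ζ²)) = 15%, ζ = −ln(0.15)/√(π²+ln²(0.15)) = 0.5169.
Characteristic equation s² + 5s + 4K_p = 0 gives ζ = 5/(2√(4K_p)).
Setting ζ = 0.5169: √(4K_p) = 5/(2·0.5169) = 4.836, so K_p = 23.39/4 = 5.85.

K_p = 5.85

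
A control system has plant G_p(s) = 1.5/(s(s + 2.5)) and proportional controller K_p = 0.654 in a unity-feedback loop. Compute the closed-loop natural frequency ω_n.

1 + K_p·G_p(s) = 0 gives s² + 2.5s + 0.981 = 0.
Matching s² + 2ζω_n s + ω_n²: ω_n = √0.981 = 0.9905 rad/s and 2ζω_n = 2.5, so ζ = 2.5/(2·0.9905) = 1.26.

ω_n = 0.99 rad/s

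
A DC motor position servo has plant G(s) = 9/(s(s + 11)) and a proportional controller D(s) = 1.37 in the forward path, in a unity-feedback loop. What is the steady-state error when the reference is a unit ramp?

0.892

The loop has one pole at the origin (type 1). Velocity error constant K_v = lim_{s→0} s·D(s)G(s) = 1.37·9/11 = 1.121.
Steady-state error to a unit ramp: e_ss = 1/K_v = 0.892.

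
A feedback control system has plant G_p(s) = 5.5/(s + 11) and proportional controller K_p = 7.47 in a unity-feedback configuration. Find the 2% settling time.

Closed-loop transfer function: T(s) = K_p·G_p(s)/(1 + K_p·G_p(s)) = 41.09/(s + 11 + 41.09) = 41.09/(s + 52.09).
Time constant τ = 1/52.09 = 0.0192 s, so the 2% settling time is about 4τ = 0.0768 s.

T_s ≈ 0.0768 s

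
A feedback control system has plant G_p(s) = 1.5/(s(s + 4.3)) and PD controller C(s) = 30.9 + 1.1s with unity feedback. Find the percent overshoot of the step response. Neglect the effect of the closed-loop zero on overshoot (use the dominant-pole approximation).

Forward path: (30.9 + 1.1s)·1.5/(s(s+4.3)). The closed-loop characteristic equation is s² + (4.3 + 1.5·1.1)s + 1.5·30.9 = 0.
That is s² + 5.95s + 46.35 = 0, so ω_n = 6.808 rad/s and ζ = 5.95/(2·6.808) = 0.437.
%OS = 100·exp(−πζ/√(1−ζ²)) = 21.7%.

21.7%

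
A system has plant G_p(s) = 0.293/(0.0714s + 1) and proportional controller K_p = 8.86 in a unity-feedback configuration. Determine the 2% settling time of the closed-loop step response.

Closed loop: T(s) = K_p·G_p/(1+K_p·G_p) = 2.596/(0.0714s + 1 + 2.596), with pole at s = −(1 + 2.596)/0.0714 = −50.36.
τ = 1/50.36 = 0.01986 s, so 2% settling time ≈ 4τ = 0.0794 s.

T_s ≈ 0.0794 s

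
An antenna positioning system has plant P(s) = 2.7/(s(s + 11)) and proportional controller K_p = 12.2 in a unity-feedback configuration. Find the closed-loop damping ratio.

The closed-loop denominator is s(s+11) + 12.2·2.7 = s² + 11s + 32.94.
Matching s² + 2ζω_n s + ω_n²: ω_n = √32.94 = 5.739 rad/s and 2ζω_n = 11, so ζ = 11/(2·5.739) = 0.958.

ζ = 0.958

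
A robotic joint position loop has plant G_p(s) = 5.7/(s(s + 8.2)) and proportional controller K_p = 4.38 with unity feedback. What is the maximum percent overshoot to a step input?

The closed-loop denominator s² + 8.2s + 24.97 gives ω_n = √24.97 = 4.997 and ζ = 8.2/(2ω_n) = 0.8206.
%OS = 100·exp(−πζ/√(1−ζ²)) = 100·exp(−π·0.8206/√0.3267) = 1.1%.

1.1%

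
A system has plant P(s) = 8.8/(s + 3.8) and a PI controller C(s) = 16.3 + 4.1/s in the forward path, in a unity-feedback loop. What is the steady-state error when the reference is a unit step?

The open loop C(s)P(s) has a pole at the origin (type 1), so the static position error constant is infinite and e_ss = 1/(1+∞) = 0.

0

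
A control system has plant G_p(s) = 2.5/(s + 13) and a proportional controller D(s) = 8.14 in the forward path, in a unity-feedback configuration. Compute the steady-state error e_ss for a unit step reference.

The loop is type 0. Static position error constant K_pos = D(0)·G_p(0) = 8.14·0.1923 = 1.565.
Steady-state error to a unit step: e_ss = 1/(1+K_pos) = 1/2.565 = 0.39.

0.39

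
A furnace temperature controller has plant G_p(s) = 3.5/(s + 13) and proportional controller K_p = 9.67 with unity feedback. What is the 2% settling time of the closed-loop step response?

T_s ≈ 0.0854 s

Closed-loop transfer function: T(s) = K_p·G_p(s)/(1 + K_p·G_p(s)) = 33.84/(s + 13 + 33.84) = 33.84/(s + 46.84).
Time constant τ = 1/46.84 = 0.02135 s, so the 2% settling time is about 4τ = 0.0854 s.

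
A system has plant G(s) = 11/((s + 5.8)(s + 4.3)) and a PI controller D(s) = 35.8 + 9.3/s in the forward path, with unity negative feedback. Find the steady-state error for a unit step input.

0

The open loop D(s)G(s) has a pole at the origin (type 1), so the static position error constant is infinite and e_ss = 1/(1+∞) = 0.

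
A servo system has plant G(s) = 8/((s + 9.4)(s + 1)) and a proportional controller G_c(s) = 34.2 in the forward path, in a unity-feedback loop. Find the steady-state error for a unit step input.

The loop is type 0. Static position error constant K_pos = G_c(0)·G(0) = 34.2·0.8511 = 29.11.
Steady-state error to a unit step: e_ss = 1/(1+K_pos) = 1/30.11 = 0.0332.

0.0332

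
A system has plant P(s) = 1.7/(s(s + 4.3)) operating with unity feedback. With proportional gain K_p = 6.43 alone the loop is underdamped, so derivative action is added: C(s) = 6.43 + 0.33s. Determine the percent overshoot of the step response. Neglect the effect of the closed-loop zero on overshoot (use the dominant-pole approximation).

Forward path: (6.43 + 0.33s)·1.7/(s(s+4.3)). The closed-loop characteristic equation is s² + (4.3 + 1.7·0.33)s + 1.7·6.43 = 0.
That is s² + 4.861s + 10.93 = 0, so ω_n = 3.306 rad/s and ζ = 4.861/(2·3.306) = 0.7351.
%OS = 100·exp(−πζ/√(1−ζ²)) = 3.32%.

3.32%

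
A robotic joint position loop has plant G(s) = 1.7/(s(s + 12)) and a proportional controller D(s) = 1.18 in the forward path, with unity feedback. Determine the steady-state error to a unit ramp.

The loop has one pole at the origin (type 1). Velocity error constant K_v = lim_{s→0} s·D(s)G(s) = 1.18·1.7/12 = 0.1672.
Steady-state error to a unit ramp: e_ss = 1/K_v = 5.98.

5.98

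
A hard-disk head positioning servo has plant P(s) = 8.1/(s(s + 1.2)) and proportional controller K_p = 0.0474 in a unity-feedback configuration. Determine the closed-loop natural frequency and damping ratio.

1 + K_p·P(s) = 0 gives s² + 1.2s + 0.3839 = 0.
So ω_n² = 0.3839 ⇒ ω_n = 0.6196 rad/s, and ζ = 1.2/(2ω_n) = 0.968.

ω_n = 0.62 rad/s, ζ = 0.968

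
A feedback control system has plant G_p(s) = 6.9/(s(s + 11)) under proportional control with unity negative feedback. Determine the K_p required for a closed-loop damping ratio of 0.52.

Closed-loop characteristic equation: s² + 11s + K_p·6.9 = 0.
So ω_n = √(6.9K_p) and 2ζω_n = 11, giving ζ = 11/(2√(6.9K_p)).
Setting ζ = 0.52: √(6.9K_p) = 11/(2·0.52) = 10.58, so K_p = 111.9/6.9 = 16.2.

K_p = 16.2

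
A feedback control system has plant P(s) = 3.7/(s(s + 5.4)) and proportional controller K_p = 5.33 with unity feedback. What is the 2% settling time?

Closed-loop characteristic equation: s² + 5.4s + 19.72 = 0, so ω_n = 4.441 rad/s and ζ = 5.4/(2·4.441) = 0.608.
2% settling time T_s ≈ 4/(ζω_n) = 4/2.7 = 1.48 s.

T_s ≈ 1.48 s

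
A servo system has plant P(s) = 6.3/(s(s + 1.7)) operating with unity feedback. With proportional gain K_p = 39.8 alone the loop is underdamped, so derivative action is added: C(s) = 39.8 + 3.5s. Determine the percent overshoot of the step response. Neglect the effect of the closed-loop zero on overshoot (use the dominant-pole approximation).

Forward path: (39.8 + 3.5s)·6.3/(s(s+1.7)). The closed-loop characteristic equation is s² + (1.7 + 6.3·3.5)s + 6.3·39.8 = 0.
That is s² + 23.75s + 250.7 = 0, so ω_n = 15.83 rad/s and ζ = 23.75/(2·15.83) = 0.7499.
%OS = 100·exp(−πζ/√(1−ζ²)) = 2.84%.

2.84%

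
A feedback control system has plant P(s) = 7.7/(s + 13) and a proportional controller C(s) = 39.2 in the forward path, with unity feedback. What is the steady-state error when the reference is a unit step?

The loop is type 0. Static position error constant K_pos = C(0)·P(0) = 39.2·0.5923 = 23.22.
Steady-state error to a unit step: e_ss = 1/(1+K_pos) = 1/24.22 = 0.0413.

0.0413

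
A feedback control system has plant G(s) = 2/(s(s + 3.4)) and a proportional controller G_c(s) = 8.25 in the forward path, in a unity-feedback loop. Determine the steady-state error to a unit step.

0

The open loop G_c(s)G(s) has a pole at the origin (type 1), so the static position error constant is infinite and e_ss = 1/(1+∞) = 0.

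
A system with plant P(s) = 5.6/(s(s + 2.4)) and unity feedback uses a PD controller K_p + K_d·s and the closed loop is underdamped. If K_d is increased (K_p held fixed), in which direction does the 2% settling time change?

Characteristic equation s² + (2.4 + 5.6K_d)s + 5.6K_p = 0: raising K_d increases ζω_n = (2.4+5.6K_d)/2 while the loop stays underdamped, so T_s ≈ 4/(ζω_n) decreases.

decrease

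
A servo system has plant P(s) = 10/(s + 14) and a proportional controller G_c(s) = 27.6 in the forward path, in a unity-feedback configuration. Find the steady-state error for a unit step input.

The loop is type 0. Static position error constant K_pos = G_c(0)·P(0) = 27.6·0.7143 = 19.71.
Steady-state error to a unit step: e_ss = 1/(1+K_pos) = 1/20.71 = 0.0483.

0.0483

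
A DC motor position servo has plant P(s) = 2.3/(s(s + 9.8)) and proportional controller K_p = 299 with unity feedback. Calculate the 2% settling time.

From 1 + K_pP(s) = 0: s² + 9.8s + 687.7 = 0 ⇒ ω_n = 26.22, ζ = 0.1869.
2% settling time T_s ≈ 4/(ζω_n) = 4/4.9 = 0.816 s.

T_s ≈ 0.816 s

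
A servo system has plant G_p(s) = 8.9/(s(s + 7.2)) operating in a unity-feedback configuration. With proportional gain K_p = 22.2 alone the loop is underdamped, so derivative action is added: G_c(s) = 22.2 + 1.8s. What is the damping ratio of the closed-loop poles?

ζ = 0.826

Forward path: (22.2 + 1.8s)·8.9/(s(s+7.2)). The closed-loop characteristic equation is s² + (7.2 + 8.9·1.8)s + 8.9·22.2 = 0.
That is s² + 23.22s + 197.6 = 0, so ω_n = 14.06 rad/s and ζ = 23.22/(2·14.06) = 0.826.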